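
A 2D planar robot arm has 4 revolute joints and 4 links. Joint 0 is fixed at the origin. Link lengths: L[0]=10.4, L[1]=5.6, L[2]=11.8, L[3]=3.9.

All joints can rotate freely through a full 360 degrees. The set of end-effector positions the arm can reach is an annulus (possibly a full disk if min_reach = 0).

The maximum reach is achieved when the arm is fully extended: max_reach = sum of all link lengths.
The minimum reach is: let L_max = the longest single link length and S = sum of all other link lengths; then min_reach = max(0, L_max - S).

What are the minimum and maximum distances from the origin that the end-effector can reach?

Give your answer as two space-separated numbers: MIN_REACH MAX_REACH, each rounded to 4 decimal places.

Answer: 0.0000 31.7000

Derivation:
Link lengths: [10.4, 5.6, 11.8, 3.9]
max_reach = 10.4 + 5.6 + 11.8 + 3.9 = 31.7
L_max = max([10.4, 5.6, 11.8, 3.9]) = 11.8
S (sum of others) = 31.7 - 11.8 = 19.9
min_reach = max(0, 11.8 - 19.9) = max(0, -8.1) = 0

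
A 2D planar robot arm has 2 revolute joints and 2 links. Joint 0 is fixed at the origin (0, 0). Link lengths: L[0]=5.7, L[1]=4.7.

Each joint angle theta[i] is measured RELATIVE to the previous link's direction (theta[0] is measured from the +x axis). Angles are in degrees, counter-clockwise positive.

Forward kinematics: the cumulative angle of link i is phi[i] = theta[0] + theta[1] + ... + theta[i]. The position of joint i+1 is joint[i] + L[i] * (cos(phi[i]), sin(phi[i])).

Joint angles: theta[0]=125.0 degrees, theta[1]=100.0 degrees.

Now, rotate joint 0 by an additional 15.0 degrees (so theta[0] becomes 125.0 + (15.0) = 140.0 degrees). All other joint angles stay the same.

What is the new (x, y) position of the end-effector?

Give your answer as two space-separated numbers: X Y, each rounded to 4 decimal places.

joint[0] = (0.0000, 0.0000)  (base)
link 0: phi[0] = 140 = 140 deg
  cos(140 deg) = -0.7660, sin(140 deg) = 0.6428
  joint[1] = (0.0000, 0.0000) + 5.7 * (-0.7660, 0.6428) = (0.0000 + -4.3665, 0.0000 + 3.6639) = (-4.3665, 3.6639)
link 1: phi[1] = 140 + 100 = 240 deg
  cos(240 deg) = -0.5000, sin(240 deg) = -0.8660
  joint[2] = (-4.3665, 3.6639) + 4.7 * (-0.5000, -0.8660) = (-4.3665 + -2.3500, 3.6639 + -4.0703) = (-6.7165, -0.4064)
End effector: (-6.7165, -0.4064)

Answer: -6.7165 -0.4064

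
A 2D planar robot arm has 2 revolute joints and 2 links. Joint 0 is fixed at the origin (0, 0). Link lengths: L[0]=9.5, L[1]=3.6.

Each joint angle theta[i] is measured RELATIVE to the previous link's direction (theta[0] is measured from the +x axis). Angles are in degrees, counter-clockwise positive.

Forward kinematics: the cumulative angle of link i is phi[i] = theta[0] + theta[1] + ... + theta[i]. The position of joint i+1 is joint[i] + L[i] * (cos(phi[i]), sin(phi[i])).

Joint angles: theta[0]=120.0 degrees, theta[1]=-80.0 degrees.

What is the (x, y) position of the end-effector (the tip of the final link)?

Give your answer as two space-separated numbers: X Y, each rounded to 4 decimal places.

joint[0] = (0.0000, 0.0000)  (base)
link 0: phi[0] = 120 = 120 deg
  cos(120 deg) = -0.5000, sin(120 deg) = 0.8660
  joint[1] = (0.0000, 0.0000) + 9.5 * (-0.5000, 0.8660) = (0.0000 + -4.7500, 0.0000 + 8.2272) = (-4.7500, 8.2272)
link 1: phi[1] = 120 + -80 = 40 deg
  cos(40 deg) = 0.7660, sin(40 deg) = 0.6428
  joint[2] = (-4.7500, 8.2272) + 3.6 * (0.7660, 0.6428) = (-4.7500 + 2.7578, 8.2272 + 2.3140) = (-1.9922, 10.5413)
End effector: (-1.9922, 10.5413)

Answer: -1.9922 10.5413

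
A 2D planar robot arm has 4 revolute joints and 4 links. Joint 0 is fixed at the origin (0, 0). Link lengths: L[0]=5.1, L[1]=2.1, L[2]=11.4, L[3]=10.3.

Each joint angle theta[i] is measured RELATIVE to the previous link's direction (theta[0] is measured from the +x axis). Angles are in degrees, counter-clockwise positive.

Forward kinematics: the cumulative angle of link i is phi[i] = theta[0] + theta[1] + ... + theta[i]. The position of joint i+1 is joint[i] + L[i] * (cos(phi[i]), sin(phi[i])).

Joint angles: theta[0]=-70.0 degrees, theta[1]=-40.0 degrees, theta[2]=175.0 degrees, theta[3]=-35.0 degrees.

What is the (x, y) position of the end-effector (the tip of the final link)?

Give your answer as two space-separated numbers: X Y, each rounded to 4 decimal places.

joint[0] = (0.0000, 0.0000)  (base)
link 0: phi[0] = -70 = -70 deg
  cos(-70 deg) = 0.3420, sin(-70 deg) = -0.9397
  joint[1] = (0.0000, 0.0000) + 5.1 * (0.3420, -0.9397) = (0.0000 + 1.7443, 0.0000 + -4.7924) = (1.7443, -4.7924)
link 1: phi[1] = -70 + -40 = -110 deg
  cos(-110 deg) = -0.3420, sin(-110 deg) = -0.9397
  joint[2] = (1.7443, -4.7924) + 2.1 * (-0.3420, -0.9397) = (1.7443 + -0.7182, -4.7924 + -1.9734) = (1.0261, -6.7658)
link 2: phi[2] = -70 + -40 + 175 = 65 deg
  cos(65 deg) = 0.4226, sin(65 deg) = 0.9063
  joint[3] = (1.0261, -6.7658) + 11.4 * (0.4226, 0.9063) = (1.0261 + 4.8178, -6.7658 + 10.3319) = (5.8439, 3.5661)
link 3: phi[3] = -70 + -40 + 175 + -35 = 30 deg
  cos(30 deg) = 0.8660, sin(30 deg) = 0.5000
  joint[4] = (5.8439, 3.5661) + 10.3 * (0.8660, 0.5000) = (5.8439 + 8.9201, 3.5661 + 5.1500) = (14.7640, 8.7161)
End effector: (14.7640, 8.7161)

Answer: 14.7640 8.7161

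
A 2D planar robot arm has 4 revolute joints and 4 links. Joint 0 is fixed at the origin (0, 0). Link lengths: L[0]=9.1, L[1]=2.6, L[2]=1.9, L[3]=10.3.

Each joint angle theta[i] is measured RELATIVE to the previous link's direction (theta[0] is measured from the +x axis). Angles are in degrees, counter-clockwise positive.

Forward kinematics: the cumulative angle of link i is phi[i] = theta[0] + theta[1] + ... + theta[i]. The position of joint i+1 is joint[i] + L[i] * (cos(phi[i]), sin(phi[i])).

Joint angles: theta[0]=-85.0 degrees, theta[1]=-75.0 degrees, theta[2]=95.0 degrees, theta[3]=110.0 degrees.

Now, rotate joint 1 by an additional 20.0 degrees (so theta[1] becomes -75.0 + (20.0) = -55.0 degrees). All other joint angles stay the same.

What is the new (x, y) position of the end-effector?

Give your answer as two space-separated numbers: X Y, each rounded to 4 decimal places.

joint[0] = (0.0000, 0.0000)  (base)
link 0: phi[0] = -85 = -85 deg
  cos(-85 deg) = 0.0872, sin(-85 deg) = -0.9962
  joint[1] = (0.0000, 0.0000) + 9.1 * (0.0872, -0.9962) = (0.0000 + 0.7931, 0.0000 + -9.0654) = (0.7931, -9.0654)
link 1: phi[1] = -85 + -55 = -140 deg
  cos(-140 deg) = -0.7660, sin(-140 deg) = -0.6428
  joint[2] = (0.7931, -9.0654) + 2.6 * (-0.7660, -0.6428) = (0.7931 + -1.9917, -9.0654 + -1.6712) = (-1.1986, -10.7366)
link 2: phi[2] = -85 + -55 + 95 = -45 deg
  cos(-45 deg) = 0.7071, sin(-45 deg) = -0.7071
  joint[3] = (-1.1986, -10.7366) + 1.9 * (0.7071, -0.7071) = (-1.1986 + 1.3435, -10.7366 + -1.3435) = (0.1449, -12.0801)
link 3: phi[3] = -85 + -55 + 95 + 110 = 65 deg
  cos(65 deg) = 0.4226, sin(65 deg) = 0.9063
  joint[4] = (0.1449, -12.0801) + 10.3 * (0.4226, 0.9063) = (0.1449 + 4.3530, -12.0801 + 9.3350) = (4.4979, -2.7452)
End effector: (4.4979, -2.7452)

Answer: 4.4979 -2.7452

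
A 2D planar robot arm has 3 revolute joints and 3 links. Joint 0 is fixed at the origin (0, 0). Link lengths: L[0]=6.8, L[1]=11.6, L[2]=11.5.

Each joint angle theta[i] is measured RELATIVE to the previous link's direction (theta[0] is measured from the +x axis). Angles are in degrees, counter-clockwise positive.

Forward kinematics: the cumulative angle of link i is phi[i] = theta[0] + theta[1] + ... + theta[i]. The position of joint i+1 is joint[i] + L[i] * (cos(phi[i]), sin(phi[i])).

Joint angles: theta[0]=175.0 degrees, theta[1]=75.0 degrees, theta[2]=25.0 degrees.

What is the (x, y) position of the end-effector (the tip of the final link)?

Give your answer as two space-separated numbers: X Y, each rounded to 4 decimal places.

joint[0] = (0.0000, 0.0000)  (base)
link 0: phi[0] = 175 = 175 deg
  cos(175 deg) = -0.9962, sin(175 deg) = 0.0872
  joint[1] = (0.0000, 0.0000) + 6.8 * (-0.9962, 0.0872) = (0.0000 + -6.7741, 0.0000 + 0.5927) = (-6.7741, 0.5927)
link 1: phi[1] = 175 + 75 = 250 deg
  cos(250 deg) = -0.3420, sin(250 deg) = -0.9397
  joint[2] = (-6.7741, 0.5927) + 11.6 * (-0.3420, -0.9397) = (-6.7741 + -3.9674, 0.5927 + -10.9004) = (-10.7416, -10.3078)
link 2: phi[2] = 175 + 75 + 25 = 275 deg
  cos(275 deg) = 0.0872, sin(275 deg) = -0.9962
  joint[3] = (-10.7416, -10.3078) + 11.5 * (0.0872, -0.9962) = (-10.7416 + 1.0023, -10.3078 + -11.4562) = (-9.7393, -21.7640)
End effector: (-9.7393, -21.7640)

Answer: -9.7393 -21.7640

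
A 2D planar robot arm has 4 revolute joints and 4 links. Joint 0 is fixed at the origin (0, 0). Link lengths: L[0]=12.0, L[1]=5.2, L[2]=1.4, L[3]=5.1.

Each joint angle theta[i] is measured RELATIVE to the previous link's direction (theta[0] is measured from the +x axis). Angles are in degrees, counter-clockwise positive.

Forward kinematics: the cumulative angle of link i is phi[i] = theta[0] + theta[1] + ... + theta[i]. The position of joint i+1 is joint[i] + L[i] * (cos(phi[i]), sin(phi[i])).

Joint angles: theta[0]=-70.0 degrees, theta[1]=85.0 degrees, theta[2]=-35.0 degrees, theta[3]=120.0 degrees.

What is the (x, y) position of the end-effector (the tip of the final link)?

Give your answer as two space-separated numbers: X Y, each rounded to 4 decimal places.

Answer: 9.5570 -5.3868

Derivation:
joint[0] = (0.0000, 0.0000)  (base)
link 0: phi[0] = -70 = -70 deg
  cos(-70 deg) = 0.3420, sin(-70 deg) = -0.9397
  joint[1] = (0.0000, 0.0000) + 12 * (0.3420, -0.9397) = (0.0000 + 4.1042, 0.0000 + -11.2763) = (4.1042, -11.2763)
link 1: phi[1] = -70 + 85 = 15 deg
  cos(15 deg) = 0.9659, sin(15 deg) = 0.2588
  joint[2] = (4.1042, -11.2763) + 5.2 * (0.9659, 0.2588) = (4.1042 + 5.0228, -11.2763 + 1.3459) = (9.1271, -9.9305)
link 2: phi[2] = -70 + 85 + -35 = -20 deg
  cos(-20 deg) = 0.9397, sin(-20 deg) = -0.3420
  joint[3] = (9.1271, -9.9305) + 1.4 * (0.9397, -0.3420) = (9.1271 + 1.3156, -9.9305 + -0.4788) = (10.4426, -10.4093)
link 3: phi[3] = -70 + 85 + -35 + 120 = 100 deg
  cos(100 deg) = -0.1736, sin(100 deg) = 0.9848
  joint[4] = (10.4426, -10.4093) + 5.1 * (-0.1736, 0.9848) = (10.4426 + -0.8856, -10.4093 + 5.0225) = (9.5570, -5.3868)
End effector: (9.5570, -5.3868)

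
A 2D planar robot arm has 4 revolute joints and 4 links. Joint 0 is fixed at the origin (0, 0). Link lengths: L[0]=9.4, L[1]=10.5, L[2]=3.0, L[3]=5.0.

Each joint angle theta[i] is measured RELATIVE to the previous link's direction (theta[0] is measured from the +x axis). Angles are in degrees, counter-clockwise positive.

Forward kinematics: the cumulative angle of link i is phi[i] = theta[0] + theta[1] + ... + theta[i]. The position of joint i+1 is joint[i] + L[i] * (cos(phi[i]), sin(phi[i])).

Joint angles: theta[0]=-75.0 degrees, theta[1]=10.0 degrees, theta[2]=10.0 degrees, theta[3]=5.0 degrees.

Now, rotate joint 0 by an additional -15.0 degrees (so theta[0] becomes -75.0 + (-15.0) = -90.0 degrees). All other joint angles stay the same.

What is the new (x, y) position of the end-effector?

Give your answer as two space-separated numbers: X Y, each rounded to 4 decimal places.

joint[0] = (0.0000, 0.0000)  (base)
link 0: phi[0] = -90 = -90 deg
  cos(-90 deg) = 0.0000, sin(-90 deg) = -1.0000
  joint[1] = (0.0000, 0.0000) + 9.4 * (0.0000, -1.0000) = (0.0000 + 0.0000, 0.0000 + -9.4000) = (0.0000, -9.4000)
link 1: phi[1] = -90 + 10 = -80 deg
  cos(-80 deg) = 0.1736, sin(-80 deg) = -0.9848
  joint[2] = (0.0000, -9.4000) + 10.5 * (0.1736, -0.9848) = (0.0000 + 1.8233, -9.4000 + -10.3405) = (1.8233, -19.7405)
link 2: phi[2] = -90 + 10 + 10 = -70 deg
  cos(-70 deg) = 0.3420, sin(-70 deg) = -0.9397
  joint[3] = (1.8233, -19.7405) + 3 * (0.3420, -0.9397) = (1.8233 + 1.0261, -19.7405 + -2.8191) = (2.8494, -22.5596)
link 3: phi[3] = -90 + 10 + 10 + 5 = -65 deg
  cos(-65 deg) = 0.4226, sin(-65 deg) = -0.9063
  joint[4] = (2.8494, -22.5596) + 5 * (0.4226, -0.9063) = (2.8494 + 2.1131, -22.5596 + -4.5315) = (4.9625, -27.0911)
End effector: (4.9625, -27.0911)

Answer: 4.9625 -27.0911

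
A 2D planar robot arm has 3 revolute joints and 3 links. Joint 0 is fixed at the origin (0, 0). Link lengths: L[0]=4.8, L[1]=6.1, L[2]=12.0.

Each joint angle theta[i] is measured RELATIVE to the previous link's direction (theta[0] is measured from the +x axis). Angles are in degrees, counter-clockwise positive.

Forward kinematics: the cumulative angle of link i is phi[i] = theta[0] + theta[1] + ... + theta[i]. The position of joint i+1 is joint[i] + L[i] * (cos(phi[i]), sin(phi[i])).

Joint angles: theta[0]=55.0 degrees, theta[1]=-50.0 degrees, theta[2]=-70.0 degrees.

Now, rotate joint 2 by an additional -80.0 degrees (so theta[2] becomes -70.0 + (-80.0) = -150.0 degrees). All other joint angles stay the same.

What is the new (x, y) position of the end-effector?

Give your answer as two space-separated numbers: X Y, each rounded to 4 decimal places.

joint[0] = (0.0000, 0.0000)  (base)
link 0: phi[0] = 55 = 55 deg
  cos(55 deg) = 0.5736, sin(55 deg) = 0.8192
  joint[1] = (0.0000, 0.0000) + 4.8 * (0.5736, 0.8192) = (0.0000 + 2.7532, 0.0000 + 3.9319) = (2.7532, 3.9319)
link 1: phi[1] = 55 + -50 = 5 deg
  cos(5 deg) = 0.9962, sin(5 deg) = 0.0872
  joint[2] = (2.7532, 3.9319) + 6.1 * (0.9962, 0.0872) = (2.7532 + 6.0768, 3.9319 + 0.5317) = (8.8300, 4.4636)
link 2: phi[2] = 55 + -50 + -150 = -145 deg
  cos(-145 deg) = -0.8192, sin(-145 deg) = -0.5736
  joint[3] = (8.8300, 4.4636) + 12 * (-0.8192, -0.5736) = (8.8300 + -9.8298, 4.4636 + -6.8829) = (-0.9999, -2.4193)
End effector: (-0.9999, -2.4193)

Answer: -0.9999 -2.4193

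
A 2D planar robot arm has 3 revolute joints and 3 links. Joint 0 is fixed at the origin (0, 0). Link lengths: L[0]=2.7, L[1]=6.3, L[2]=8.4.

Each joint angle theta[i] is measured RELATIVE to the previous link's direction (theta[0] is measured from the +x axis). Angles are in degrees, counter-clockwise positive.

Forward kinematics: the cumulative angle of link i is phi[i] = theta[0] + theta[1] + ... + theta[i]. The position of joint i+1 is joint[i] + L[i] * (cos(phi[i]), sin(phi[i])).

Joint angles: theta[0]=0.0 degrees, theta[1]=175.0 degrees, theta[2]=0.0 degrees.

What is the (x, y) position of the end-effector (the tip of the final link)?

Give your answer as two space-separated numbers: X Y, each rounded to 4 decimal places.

Answer: -11.9441 1.2812

Derivation:
joint[0] = (0.0000, 0.0000)  (base)
link 0: phi[0] = 0 = 0 deg
  cos(0 deg) = 1.0000, sin(0 deg) = 0.0000
  joint[1] = (0.0000, 0.0000) + 2.7 * (1.0000, 0.0000) = (0.0000 + 2.7000, 0.0000 + 0.0000) = (2.7000, 0.0000)
link 1: phi[1] = 0 + 175 = 175 deg
  cos(175 deg) = -0.9962, sin(175 deg) = 0.0872
  joint[2] = (2.7000, 0.0000) + 6.3 * (-0.9962, 0.0872) = (2.7000 + -6.2760, 0.0000 + 0.5491) = (-3.5760, 0.5491)
link 2: phi[2] = 0 + 175 + 0 = 175 deg
  cos(175 deg) = -0.9962, sin(175 deg) = 0.0872
  joint[3] = (-3.5760, 0.5491) + 8.4 * (-0.9962, 0.0872) = (-3.5760 + -8.3680, 0.5491 + 0.7321) = (-11.9441, 1.2812)
End effector: (-11.9441, 1.2812)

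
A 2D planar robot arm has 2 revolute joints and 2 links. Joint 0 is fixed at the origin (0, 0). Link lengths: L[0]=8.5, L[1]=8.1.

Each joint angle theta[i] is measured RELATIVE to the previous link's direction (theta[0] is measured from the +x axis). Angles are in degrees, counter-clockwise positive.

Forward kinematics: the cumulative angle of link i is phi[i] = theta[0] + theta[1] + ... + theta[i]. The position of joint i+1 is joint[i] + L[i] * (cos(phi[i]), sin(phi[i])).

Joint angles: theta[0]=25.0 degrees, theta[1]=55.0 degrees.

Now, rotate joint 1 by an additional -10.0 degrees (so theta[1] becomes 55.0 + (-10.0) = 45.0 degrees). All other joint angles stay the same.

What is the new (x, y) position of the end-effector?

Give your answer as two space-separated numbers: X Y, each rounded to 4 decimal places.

Answer: 10.4740 11.2038

Derivation:
joint[0] = (0.0000, 0.0000)  (base)
link 0: phi[0] = 25 = 25 deg
  cos(25 deg) = 0.9063, sin(25 deg) = 0.4226
  joint[1] = (0.0000, 0.0000) + 8.5 * (0.9063, 0.4226) = (0.0000 + 7.7036, 0.0000 + 3.5923) = (7.7036, 3.5923)
link 1: phi[1] = 25 + 45 = 70 deg
  cos(70 deg) = 0.3420, sin(70 deg) = 0.9397
  joint[2] = (7.7036, 3.5923) + 8.1 * (0.3420, 0.9397) = (7.7036 + 2.7704, 3.5923 + 7.6115) = (10.4740, 11.2038)
End effector: (10.4740, 11.2038)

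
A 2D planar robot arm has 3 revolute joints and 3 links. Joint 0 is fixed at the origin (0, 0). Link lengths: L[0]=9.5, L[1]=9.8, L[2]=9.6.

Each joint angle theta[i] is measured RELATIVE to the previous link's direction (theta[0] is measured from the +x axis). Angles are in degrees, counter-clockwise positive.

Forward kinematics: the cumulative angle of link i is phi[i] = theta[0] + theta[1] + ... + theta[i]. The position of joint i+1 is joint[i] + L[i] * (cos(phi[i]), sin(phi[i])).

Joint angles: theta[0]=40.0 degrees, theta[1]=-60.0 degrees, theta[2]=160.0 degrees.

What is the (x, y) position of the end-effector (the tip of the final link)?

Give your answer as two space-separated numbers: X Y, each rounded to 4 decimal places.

Answer: 9.1324 8.9254

Derivation:
joint[0] = (0.0000, 0.0000)  (base)
link 0: phi[0] = 40 = 40 deg
  cos(40 deg) = 0.7660, sin(40 deg) = 0.6428
  joint[1] = (0.0000, 0.0000) + 9.5 * (0.7660, 0.6428) = (0.0000 + 7.2774, 0.0000 + 6.1065) = (7.2774, 6.1065)
link 1: phi[1] = 40 + -60 = -20 deg
  cos(-20 deg) = 0.9397, sin(-20 deg) = -0.3420
  joint[2] = (7.2774, 6.1065) + 9.8 * (0.9397, -0.3420) = (7.2774 + 9.2090, 6.1065 + -3.3518) = (16.4864, 2.7547)
link 2: phi[2] = 40 + -60 + 160 = 140 deg
  cos(140 deg) = -0.7660, sin(140 deg) = 0.6428
  joint[3] = (16.4864, 2.7547) + 9.6 * (-0.7660, 0.6428) = (16.4864 + -7.3540, 2.7547 + 6.1708) = (9.1324, 8.9254)
End effector: (9.1324, 8.9254)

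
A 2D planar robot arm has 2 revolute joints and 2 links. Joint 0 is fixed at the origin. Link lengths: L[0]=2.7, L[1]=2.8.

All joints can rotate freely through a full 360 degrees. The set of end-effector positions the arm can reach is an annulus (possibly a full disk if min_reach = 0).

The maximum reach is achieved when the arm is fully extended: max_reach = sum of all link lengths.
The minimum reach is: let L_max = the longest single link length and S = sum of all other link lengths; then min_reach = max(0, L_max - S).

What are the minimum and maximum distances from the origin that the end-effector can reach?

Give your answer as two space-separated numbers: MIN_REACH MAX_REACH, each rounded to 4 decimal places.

Answer: 0.1000 5.5000

Derivation:
Link lengths: [2.7, 2.8]
max_reach = 2.7 + 2.8 = 5.5
L_max = max([2.7, 2.8]) = 2.8
S (sum of others) = 5.5 - 2.8 = 2.7
min_reach = max(0, 2.8 - 2.7) = max(0, 0.1) = 0.1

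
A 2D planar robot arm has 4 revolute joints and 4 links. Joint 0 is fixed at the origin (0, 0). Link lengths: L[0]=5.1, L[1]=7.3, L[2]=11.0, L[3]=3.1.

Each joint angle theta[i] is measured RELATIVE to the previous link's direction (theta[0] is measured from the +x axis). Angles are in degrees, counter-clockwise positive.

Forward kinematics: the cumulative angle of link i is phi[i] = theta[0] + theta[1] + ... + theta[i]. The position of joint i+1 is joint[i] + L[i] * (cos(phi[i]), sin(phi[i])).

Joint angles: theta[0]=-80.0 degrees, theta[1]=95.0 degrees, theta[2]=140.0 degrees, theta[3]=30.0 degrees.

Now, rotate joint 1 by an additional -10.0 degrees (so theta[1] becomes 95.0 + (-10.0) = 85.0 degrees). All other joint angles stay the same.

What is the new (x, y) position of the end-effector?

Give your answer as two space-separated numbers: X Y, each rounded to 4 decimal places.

joint[0] = (0.0000, 0.0000)  (base)
link 0: phi[0] = -80 = -80 deg
  cos(-80 deg) = 0.1736, sin(-80 deg) = -0.9848
  joint[1] = (0.0000, 0.0000) + 5.1 * (0.1736, -0.9848) = (0.0000 + 0.8856, 0.0000 + -5.0225) = (0.8856, -5.0225)
link 1: phi[1] = -80 + 85 = 5 deg
  cos(5 deg) = 0.9962, sin(5 deg) = 0.0872
  joint[2] = (0.8856, -5.0225) + 7.3 * (0.9962, 0.0872) = (0.8856 + 7.2722, -5.0225 + 0.6362) = (8.1578, -4.3863)
link 2: phi[2] = -80 + 85 + 140 = 145 deg
  cos(145 deg) = -0.8192, sin(145 deg) = 0.5736
  joint[3] = (8.1578, -4.3863) + 11 * (-0.8192, 0.5736) = (8.1578 + -9.0107, -4.3863 + 6.3093) = (-0.8528, 1.9231)
link 3: phi[3] = -80 + 85 + 140 + 30 = 175 deg
  cos(175 deg) = -0.9962, sin(175 deg) = 0.0872
  joint[4] = (-0.8528, 1.9231) + 3.1 * (-0.9962, 0.0872) = (-0.8528 + -3.0882, 1.9231 + 0.2702) = (-3.9410, 2.1932)
End effector: (-3.9410, 2.1932)

Answer: -3.9410 2.1932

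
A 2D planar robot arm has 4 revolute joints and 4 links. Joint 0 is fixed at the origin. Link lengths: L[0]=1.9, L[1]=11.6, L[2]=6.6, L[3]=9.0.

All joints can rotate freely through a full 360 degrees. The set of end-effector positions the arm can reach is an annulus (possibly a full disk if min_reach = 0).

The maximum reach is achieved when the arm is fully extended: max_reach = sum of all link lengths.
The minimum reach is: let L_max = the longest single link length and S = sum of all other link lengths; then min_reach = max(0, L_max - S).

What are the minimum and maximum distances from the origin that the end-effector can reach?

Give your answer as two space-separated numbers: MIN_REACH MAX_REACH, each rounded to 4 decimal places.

Answer: 0.0000 29.1000

Derivation:
Link lengths: [1.9, 11.6, 6.6, 9.0]
max_reach = 1.9 + 11.6 + 6.6 + 9 = 29.1
L_max = max([1.9, 11.6, 6.6, 9.0]) = 11.6
S (sum of others) = 29.1 - 11.6 = 17.5
min_reach = max(0, 11.6 - 17.5) = max(0, -5.9) = 0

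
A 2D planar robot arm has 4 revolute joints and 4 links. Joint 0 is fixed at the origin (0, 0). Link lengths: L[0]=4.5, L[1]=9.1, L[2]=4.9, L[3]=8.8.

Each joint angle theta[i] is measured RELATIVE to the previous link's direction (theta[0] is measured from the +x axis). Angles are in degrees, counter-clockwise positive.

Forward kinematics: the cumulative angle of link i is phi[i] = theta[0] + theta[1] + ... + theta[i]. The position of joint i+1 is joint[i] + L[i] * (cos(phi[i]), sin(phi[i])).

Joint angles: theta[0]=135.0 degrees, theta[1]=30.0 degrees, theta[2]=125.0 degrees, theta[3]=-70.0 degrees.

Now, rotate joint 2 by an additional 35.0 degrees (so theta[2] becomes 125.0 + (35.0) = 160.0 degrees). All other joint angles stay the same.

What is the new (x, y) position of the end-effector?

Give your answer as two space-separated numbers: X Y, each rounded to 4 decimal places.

joint[0] = (0.0000, 0.0000)  (base)
link 0: phi[0] = 135 = 135 deg
  cos(135 deg) = -0.7071, sin(135 deg) = 0.7071
  joint[1] = (0.0000, 0.0000) + 4.5 * (-0.7071, 0.7071) = (0.0000 + -3.1820, 0.0000 + 3.1820) = (-3.1820, 3.1820)
link 1: phi[1] = 135 + 30 = 165 deg
  cos(165 deg) = -0.9659, sin(165 deg) = 0.2588
  joint[2] = (-3.1820, 3.1820) + 9.1 * (-0.9659, 0.2588) = (-3.1820 + -8.7899, 3.1820 + 2.3553) = (-11.9719, 5.5372)
link 2: phi[2] = 135 + 30 + 160 = 325 deg
  cos(325 deg) = 0.8192, sin(325 deg) = -0.5736
  joint[3] = (-11.9719, 5.5372) + 4.9 * (0.8192, -0.5736) = (-11.9719 + 4.0138, 5.5372 + -2.8105) = (-7.9581, 2.7267)
link 3: phi[3] = 135 + 30 + 160 + -70 = 255 deg
  cos(255 deg) = -0.2588, sin(255 deg) = -0.9659
  joint[4] = (-7.9581, 2.7267) + 8.8 * (-0.2588, -0.9659) = (-7.9581 + -2.2776, 2.7267 + -8.5001) = (-10.2357, -5.7734)
End effector: (-10.2357, -5.7734)

Answer: -10.2357 -5.7734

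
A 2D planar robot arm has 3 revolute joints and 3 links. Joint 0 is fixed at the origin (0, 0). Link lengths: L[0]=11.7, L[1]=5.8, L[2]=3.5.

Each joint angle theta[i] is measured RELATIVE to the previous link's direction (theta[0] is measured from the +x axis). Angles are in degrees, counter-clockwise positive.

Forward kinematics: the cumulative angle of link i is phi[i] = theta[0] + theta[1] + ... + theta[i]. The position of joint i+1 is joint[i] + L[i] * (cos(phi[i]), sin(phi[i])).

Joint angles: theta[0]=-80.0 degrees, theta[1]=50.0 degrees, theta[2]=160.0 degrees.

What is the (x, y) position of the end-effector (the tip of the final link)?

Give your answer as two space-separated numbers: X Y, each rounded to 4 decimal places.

Answer: 4.8049 -11.7411

Derivation:
joint[0] = (0.0000, 0.0000)  (base)
link 0: phi[0] = -80 = -80 deg
  cos(-80 deg) = 0.1736, sin(-80 deg) = -0.9848
  joint[1] = (0.0000, 0.0000) + 11.7 * (0.1736, -0.9848) = (0.0000 + 2.0317, 0.0000 + -11.5223) = (2.0317, -11.5223)
link 1: phi[1] = -80 + 50 = -30 deg
  cos(-30 deg) = 0.8660, sin(-30 deg) = -0.5000
  joint[2] = (2.0317, -11.5223) + 5.8 * (0.8660, -0.5000) = (2.0317 + 5.0229, -11.5223 + -2.9000) = (7.0546, -14.4223)
link 2: phi[2] = -80 + 50 + 160 = 130 deg
  cos(130 deg) = -0.6428, sin(130 deg) = 0.7660
  joint[3] = (7.0546, -14.4223) + 3.5 * (-0.6428, 0.7660) = (7.0546 + -2.2498, -14.4223 + 2.6812) = (4.8049, -11.7411)
End effector: (4.8049, -11.7411)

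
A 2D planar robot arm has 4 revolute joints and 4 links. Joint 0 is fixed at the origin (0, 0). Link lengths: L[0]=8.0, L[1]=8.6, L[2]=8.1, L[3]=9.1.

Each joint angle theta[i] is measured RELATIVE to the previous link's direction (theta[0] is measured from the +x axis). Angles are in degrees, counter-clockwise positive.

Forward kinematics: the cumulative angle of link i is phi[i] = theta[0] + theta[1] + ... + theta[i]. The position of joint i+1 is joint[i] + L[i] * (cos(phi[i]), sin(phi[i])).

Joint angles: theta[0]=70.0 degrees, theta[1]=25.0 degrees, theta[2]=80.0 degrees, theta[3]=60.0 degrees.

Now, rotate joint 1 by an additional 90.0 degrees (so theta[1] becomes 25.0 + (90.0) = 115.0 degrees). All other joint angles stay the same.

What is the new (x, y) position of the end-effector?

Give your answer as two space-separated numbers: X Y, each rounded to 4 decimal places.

Answer: 0.9172 -6.5207

Derivation:
joint[0] = (0.0000, 0.0000)  (base)
link 0: phi[0] = 70 = 70 deg
  cos(70 deg) = 0.3420, sin(70 deg) = 0.9397
  joint[1] = (0.0000, 0.0000) + 8 * (0.3420, 0.9397) = (0.0000 + 2.7362, 0.0000 + 7.5175) = (2.7362, 7.5175)
link 1: phi[1] = 70 + 115 = 185 deg
  cos(185 deg) = -0.9962, sin(185 deg) = -0.0872
  joint[2] = (2.7362, 7.5175) + 8.6 * (-0.9962, -0.0872) = (2.7362 + -8.5673, 7.5175 + -0.7495) = (-5.8311, 6.7680)
link 2: phi[2] = 70 + 115 + 80 = 265 deg
  cos(265 deg) = -0.0872, sin(265 deg) = -0.9962
  joint[3] = (-5.8311, 6.7680) + 8.1 * (-0.0872, -0.9962) = (-5.8311 + -0.7060, 6.7680 + -8.0692) = (-6.5371, -1.3012)
link 3: phi[3] = 70 + 115 + 80 + 60 = 325 deg
  cos(325 deg) = 0.8192, sin(325 deg) = -0.5736
  joint[4] = (-6.5371, -1.3012) + 9.1 * (0.8192, -0.5736) = (-6.5371 + 7.4543, -1.3012 + -5.2195) = (0.9172, -6.5207)
End effector: (0.9172, -6.5207)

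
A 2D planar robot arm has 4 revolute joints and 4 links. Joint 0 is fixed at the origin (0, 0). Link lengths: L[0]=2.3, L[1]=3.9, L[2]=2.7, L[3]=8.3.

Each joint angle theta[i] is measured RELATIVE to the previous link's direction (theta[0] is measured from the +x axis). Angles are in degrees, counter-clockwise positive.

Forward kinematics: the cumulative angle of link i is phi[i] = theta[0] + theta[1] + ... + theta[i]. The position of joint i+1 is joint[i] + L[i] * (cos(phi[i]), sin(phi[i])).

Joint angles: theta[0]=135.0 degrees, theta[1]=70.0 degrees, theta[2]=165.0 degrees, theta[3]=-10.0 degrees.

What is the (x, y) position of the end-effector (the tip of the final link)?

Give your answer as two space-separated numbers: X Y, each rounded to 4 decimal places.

Answer: 5.7980 0.4470

Derivation:
joint[0] = (0.0000, 0.0000)  (base)
link 0: phi[0] = 135 = 135 deg
  cos(135 deg) = -0.7071, sin(135 deg) = 0.7071
  joint[1] = (0.0000, 0.0000) + 2.3 * (-0.7071, 0.7071) = (0.0000 + -1.6263, 0.0000 + 1.6263) = (-1.6263, 1.6263)
link 1: phi[1] = 135 + 70 = 205 deg
  cos(205 deg) = -0.9063, sin(205 deg) = -0.4226
  joint[2] = (-1.6263, 1.6263) + 3.9 * (-0.9063, -0.4226) = (-1.6263 + -3.5346, 1.6263 + -1.6482) = (-5.1609, -0.0219)
link 2: phi[2] = 135 + 70 + 165 = 370 deg
  cos(370 deg) = 0.9848, sin(370 deg) = 0.1736
  joint[3] = (-5.1609, -0.0219) + 2.7 * (0.9848, 0.1736) = (-5.1609 + 2.6590, -0.0219 + 0.4689) = (-2.5020, 0.4470)
link 3: phi[3] = 135 + 70 + 165 + -10 = 360 deg
  cos(360 deg) = 1.0000, sin(360 deg) = -0.0000
  joint[4] = (-2.5020, 0.4470) + 8.3 * (1.0000, -0.0000) = (-2.5020 + 8.3000, 0.4470 + -0.0000) = (5.7980, 0.4470)
End effector: (5.7980, 0.4470)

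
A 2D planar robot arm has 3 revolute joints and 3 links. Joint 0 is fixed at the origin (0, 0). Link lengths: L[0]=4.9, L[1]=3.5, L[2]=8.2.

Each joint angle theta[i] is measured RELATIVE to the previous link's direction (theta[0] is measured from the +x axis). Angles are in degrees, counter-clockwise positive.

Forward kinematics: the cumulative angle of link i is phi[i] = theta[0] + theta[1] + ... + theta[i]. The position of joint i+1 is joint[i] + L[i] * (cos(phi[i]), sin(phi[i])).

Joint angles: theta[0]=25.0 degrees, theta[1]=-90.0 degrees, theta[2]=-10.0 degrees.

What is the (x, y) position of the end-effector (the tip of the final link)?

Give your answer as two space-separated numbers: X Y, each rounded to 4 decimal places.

joint[0] = (0.0000, 0.0000)  (base)
link 0: phi[0] = 25 = 25 deg
  cos(25 deg) = 0.9063, sin(25 deg) = 0.4226
  joint[1] = (0.0000, 0.0000) + 4.9 * (0.9063, 0.4226) = (0.0000 + 4.4409, 0.0000 + 2.0708) = (4.4409, 2.0708)
link 1: phi[1] = 25 + -90 = -65 deg
  cos(-65 deg) = 0.4226, sin(-65 deg) = -0.9063
  joint[2] = (4.4409, 2.0708) + 3.5 * (0.4226, -0.9063) = (4.4409 + 1.4792, 2.0708 + -3.1721) = (5.9201, -1.1012)
link 2: phi[2] = 25 + -90 + -10 = -75 deg
  cos(-75 deg) = 0.2588, sin(-75 deg) = -0.9659
  joint[3] = (5.9201, -1.1012) + 8.2 * (0.2588, -0.9659) = (5.9201 + 2.1223, -1.1012 + -7.9206) = (8.0424, -9.0218)
End effector: (8.0424, -9.0218)

Answer: 8.0424 -9.0218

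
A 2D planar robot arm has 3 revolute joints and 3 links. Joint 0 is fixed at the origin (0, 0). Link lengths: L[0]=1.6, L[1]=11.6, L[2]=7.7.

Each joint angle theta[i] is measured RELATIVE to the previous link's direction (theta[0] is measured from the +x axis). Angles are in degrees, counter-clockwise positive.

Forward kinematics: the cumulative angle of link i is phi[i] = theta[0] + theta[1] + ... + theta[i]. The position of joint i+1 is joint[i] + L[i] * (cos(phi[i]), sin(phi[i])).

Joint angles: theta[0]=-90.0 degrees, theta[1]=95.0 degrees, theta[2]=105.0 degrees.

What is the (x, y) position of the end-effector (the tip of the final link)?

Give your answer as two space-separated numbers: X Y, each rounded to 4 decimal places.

Answer: 8.9223 6.6466

Derivation:
joint[0] = (0.0000, 0.0000)  (base)
link 0: phi[0] = -90 = -90 deg
  cos(-90 deg) = 0.0000, sin(-90 deg) = -1.0000
  joint[1] = (0.0000, 0.0000) + 1.6 * (0.0000, -1.0000) = (0.0000 + 0.0000, 0.0000 + -1.6000) = (0.0000, -1.6000)
link 1: phi[1] = -90 + 95 = 5 deg
  cos(5 deg) = 0.9962, sin(5 deg) = 0.0872
  joint[2] = (0.0000, -1.6000) + 11.6 * (0.9962, 0.0872) = (0.0000 + 11.5559, -1.6000 + 1.0110) = (11.5559, -0.5890)
link 2: phi[2] = -90 + 95 + 105 = 110 deg
  cos(110 deg) = -0.3420, sin(110 deg) = 0.9397
  joint[3] = (11.5559, -0.5890) + 7.7 * (-0.3420, 0.9397) = (11.5559 + -2.6336, -0.5890 + 7.2356) = (8.9223, 6.6466)
End effector: (8.9223, 6.6466)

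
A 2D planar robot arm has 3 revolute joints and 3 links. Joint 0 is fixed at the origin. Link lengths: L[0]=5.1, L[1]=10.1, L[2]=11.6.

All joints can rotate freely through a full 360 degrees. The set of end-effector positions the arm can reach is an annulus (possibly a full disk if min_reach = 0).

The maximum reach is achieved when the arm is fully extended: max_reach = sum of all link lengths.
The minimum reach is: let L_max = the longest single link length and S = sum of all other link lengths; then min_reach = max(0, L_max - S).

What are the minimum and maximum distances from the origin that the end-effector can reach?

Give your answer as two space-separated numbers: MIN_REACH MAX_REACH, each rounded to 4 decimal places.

Answer: 0.0000 26.8000

Derivation:
Link lengths: [5.1, 10.1, 11.6]
max_reach = 5.1 + 10.1 + 11.6 = 26.8
L_max = max([5.1, 10.1, 11.6]) = 11.6
S (sum of others) = 26.8 - 11.6 = 15.2
min_reach = max(0, 11.6 - 15.2) = max(0, -3.6) = 0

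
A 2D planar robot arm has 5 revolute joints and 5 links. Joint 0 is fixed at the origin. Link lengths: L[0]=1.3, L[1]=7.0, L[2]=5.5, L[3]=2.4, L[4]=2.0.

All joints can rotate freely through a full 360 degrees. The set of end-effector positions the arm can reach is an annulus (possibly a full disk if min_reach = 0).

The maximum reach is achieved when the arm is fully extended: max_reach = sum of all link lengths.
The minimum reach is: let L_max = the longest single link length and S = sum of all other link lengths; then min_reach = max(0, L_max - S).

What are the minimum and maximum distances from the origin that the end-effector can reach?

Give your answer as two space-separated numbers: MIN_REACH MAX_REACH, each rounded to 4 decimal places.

Link lengths: [1.3, 7.0, 5.5, 2.4, 2.0]
max_reach = 1.3 + 7 + 5.5 + 2.4 + 2 = 18.2
L_max = max([1.3, 7.0, 5.5, 2.4, 2.0]) = 7
S (sum of others) = 18.2 - 7 = 11.2
min_reach = max(0, 7 - 11.2) = max(0, -4.2) = 0

Answer: 0.0000 18.2000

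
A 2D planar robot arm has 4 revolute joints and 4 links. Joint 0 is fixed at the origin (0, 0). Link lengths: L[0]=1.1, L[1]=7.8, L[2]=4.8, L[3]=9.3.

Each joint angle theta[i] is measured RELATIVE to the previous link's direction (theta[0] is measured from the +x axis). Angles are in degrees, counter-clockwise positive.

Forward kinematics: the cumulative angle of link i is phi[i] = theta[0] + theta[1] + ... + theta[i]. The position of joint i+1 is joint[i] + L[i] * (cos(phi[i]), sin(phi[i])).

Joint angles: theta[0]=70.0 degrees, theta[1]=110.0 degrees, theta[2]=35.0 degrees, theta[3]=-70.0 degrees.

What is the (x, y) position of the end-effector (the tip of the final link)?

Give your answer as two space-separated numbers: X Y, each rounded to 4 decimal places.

Answer: -18.9738 3.6148

Derivation:
joint[0] = (0.0000, 0.0000)  (base)
link 0: phi[0] = 70 = 70 deg
  cos(70 deg) = 0.3420, sin(70 deg) = 0.9397
  joint[1] = (0.0000, 0.0000) + 1.1 * (0.3420, 0.9397) = (0.0000 + 0.3762, 0.0000 + 1.0337) = (0.3762, 1.0337)
link 1: phi[1] = 70 + 110 = 180 deg
  cos(180 deg) = -1.0000, sin(180 deg) = 0.0000
  joint[2] = (0.3762, 1.0337) + 7.8 * (-1.0000, 0.0000) = (0.3762 + -7.8000, 1.0337 + 0.0000) = (-7.4238, 1.0337)
link 2: phi[2] = 70 + 110 + 35 = 215 deg
  cos(215 deg) = -0.8192, sin(215 deg) = -0.5736
  joint[3] = (-7.4238, 1.0337) + 4.8 * (-0.8192, -0.5736) = (-7.4238 + -3.9319, 1.0337 + -2.7532) = (-11.3557, -1.7195)
link 3: phi[3] = 70 + 110 + 35 + -70 = 145 deg
  cos(145 deg) = -0.8192, sin(145 deg) = 0.5736
  joint[4] = (-11.3557, -1.7195) + 9.3 * (-0.8192, 0.5736) = (-11.3557 + -7.6181, -1.7195 + 5.3343) = (-18.9738, 3.6148)
End effector: (-18.9738, 3.6148)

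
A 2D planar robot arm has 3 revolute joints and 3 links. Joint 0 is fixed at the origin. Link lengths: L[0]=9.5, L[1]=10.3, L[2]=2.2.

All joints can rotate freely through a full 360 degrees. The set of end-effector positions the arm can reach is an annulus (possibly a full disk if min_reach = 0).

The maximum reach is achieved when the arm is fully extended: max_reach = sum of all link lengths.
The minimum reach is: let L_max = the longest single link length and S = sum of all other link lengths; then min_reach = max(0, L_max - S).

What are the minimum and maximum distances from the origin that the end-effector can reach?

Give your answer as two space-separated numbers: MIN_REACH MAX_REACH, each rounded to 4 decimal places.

Answer: 0.0000 22.0000

Derivation:
Link lengths: [9.5, 10.3, 2.2]
max_reach = 9.5 + 10.3 + 2.2 = 22
L_max = max([9.5, 10.3, 2.2]) = 10.3
S (sum of others) = 22 - 10.3 = 11.7
min_reach = max(0, 10.3 - 11.7) = max(0, -1.4) = 0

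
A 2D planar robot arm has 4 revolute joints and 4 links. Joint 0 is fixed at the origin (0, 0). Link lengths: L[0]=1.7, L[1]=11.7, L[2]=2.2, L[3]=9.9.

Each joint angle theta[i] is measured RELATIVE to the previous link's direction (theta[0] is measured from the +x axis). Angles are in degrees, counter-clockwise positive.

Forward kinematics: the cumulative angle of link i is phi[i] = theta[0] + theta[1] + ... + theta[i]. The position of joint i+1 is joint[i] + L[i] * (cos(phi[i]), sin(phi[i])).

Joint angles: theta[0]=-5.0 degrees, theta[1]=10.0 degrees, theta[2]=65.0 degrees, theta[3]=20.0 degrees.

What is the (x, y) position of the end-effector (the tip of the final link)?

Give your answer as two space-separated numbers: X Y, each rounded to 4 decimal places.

Answer: 14.1015 12.8389

Derivation:
joint[0] = (0.0000, 0.0000)  (base)
link 0: phi[0] = -5 = -5 deg
  cos(-5 deg) = 0.9962, sin(-5 deg) = -0.0872
  joint[1] = (0.0000, 0.0000) + 1.7 * (0.9962, -0.0872) = (0.0000 + 1.6935, 0.0000 + -0.1482) = (1.6935, -0.1482)
link 1: phi[1] = -5 + 10 = 5 deg
  cos(5 deg) = 0.9962, sin(5 deg) = 0.0872
  joint[2] = (1.6935, -0.1482) + 11.7 * (0.9962, 0.0872) = (1.6935 + 11.6555, -0.1482 + 1.0197) = (13.3490, 0.8716)
link 2: phi[2] = -5 + 10 + 65 = 70 deg
  cos(70 deg) = 0.3420, sin(70 deg) = 0.9397
  joint[3] = (13.3490, 0.8716) + 2.2 * (0.3420, 0.9397) = (13.3490 + 0.7524, 0.8716 + 2.0673) = (14.1015, 2.9389)
link 3: phi[3] = -5 + 10 + 65 + 20 = 90 deg
  cos(90 deg) = 0.0000, sin(90 deg) = 1.0000
  joint[4] = (14.1015, 2.9389) + 9.9 * (0.0000, 1.0000) = (14.1015 + 0.0000, 2.9389 + 9.9000) = (14.1015, 12.8389)
End effector: (14.1015, 12.8389)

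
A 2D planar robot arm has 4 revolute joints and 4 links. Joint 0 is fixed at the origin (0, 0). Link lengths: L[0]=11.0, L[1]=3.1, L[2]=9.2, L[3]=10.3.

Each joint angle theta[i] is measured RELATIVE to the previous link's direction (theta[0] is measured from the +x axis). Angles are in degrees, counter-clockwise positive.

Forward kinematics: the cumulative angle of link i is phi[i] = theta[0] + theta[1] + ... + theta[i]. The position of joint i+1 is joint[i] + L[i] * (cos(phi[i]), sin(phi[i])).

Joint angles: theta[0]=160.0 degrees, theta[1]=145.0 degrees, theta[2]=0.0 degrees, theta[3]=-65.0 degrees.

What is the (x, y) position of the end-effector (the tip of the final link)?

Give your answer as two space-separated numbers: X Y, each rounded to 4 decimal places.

joint[0] = (0.0000, 0.0000)  (base)
link 0: phi[0] = 160 = 160 deg
  cos(160 deg) = -0.9397, sin(160 deg) = 0.3420
  joint[1] = (0.0000, 0.0000) + 11 * (-0.9397, 0.3420) = (0.0000 + -10.3366, 0.0000 + 3.7622) = (-10.3366, 3.7622)
link 1: phi[1] = 160 + 145 = 305 deg
  cos(305 deg) = 0.5736, sin(305 deg) = -0.8192
  joint[2] = (-10.3366, 3.7622) + 3.1 * (0.5736, -0.8192) = (-10.3366 + 1.7781, 3.7622 + -2.5394) = (-8.5585, 1.2229)
link 2: phi[2] = 160 + 145 + 0 = 305 deg
  cos(305 deg) = 0.5736, sin(305 deg) = -0.8192
  joint[3] = (-8.5585, 1.2229) + 9.2 * (0.5736, -0.8192) = (-8.5585 + 5.2769, 1.2229 + -7.5362) = (-3.2816, -6.3133)
link 3: phi[3] = 160 + 145 + 0 + -65 = 240 deg
  cos(240 deg) = -0.5000, sin(240 deg) = -0.8660
  joint[4] = (-3.2816, -6.3133) + 10.3 * (-0.5000, -0.8660) = (-3.2816 + -5.1500, -6.3133 + -8.9201) = (-8.4316, -15.2334)
End effector: (-8.4316, -15.2334)

Answer: -8.4316 -15.2334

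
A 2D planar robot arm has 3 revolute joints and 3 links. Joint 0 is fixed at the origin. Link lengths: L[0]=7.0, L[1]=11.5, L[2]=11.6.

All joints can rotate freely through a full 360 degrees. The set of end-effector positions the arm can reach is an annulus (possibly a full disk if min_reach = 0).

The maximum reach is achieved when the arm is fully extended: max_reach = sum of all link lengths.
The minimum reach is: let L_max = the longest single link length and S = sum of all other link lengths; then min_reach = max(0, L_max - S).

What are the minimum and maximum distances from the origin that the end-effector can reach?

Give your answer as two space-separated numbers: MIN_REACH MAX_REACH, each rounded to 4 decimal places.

Link lengths: [7.0, 11.5, 11.6]
max_reach = 7 + 11.5 + 11.6 = 30.1
L_max = max([7.0, 11.5, 11.6]) = 11.6
S (sum of others) = 30.1 - 11.6 = 18.5
min_reach = max(0, 11.6 - 18.5) = max(0, -6.9) = 0

Answer: 0.0000 30.1000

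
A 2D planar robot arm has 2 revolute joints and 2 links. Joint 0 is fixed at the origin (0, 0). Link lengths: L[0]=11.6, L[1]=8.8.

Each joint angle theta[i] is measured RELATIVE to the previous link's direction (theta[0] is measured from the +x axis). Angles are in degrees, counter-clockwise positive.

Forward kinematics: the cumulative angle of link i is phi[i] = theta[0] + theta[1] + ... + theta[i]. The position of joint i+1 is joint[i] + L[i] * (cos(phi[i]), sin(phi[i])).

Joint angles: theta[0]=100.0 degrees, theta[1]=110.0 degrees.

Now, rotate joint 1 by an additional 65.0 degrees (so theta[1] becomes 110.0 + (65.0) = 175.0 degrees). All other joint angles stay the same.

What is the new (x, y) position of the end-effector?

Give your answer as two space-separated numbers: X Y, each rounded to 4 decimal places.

joint[0] = (0.0000, 0.0000)  (base)
link 0: phi[0] = 100 = 100 deg
  cos(100 deg) = -0.1736, sin(100 deg) = 0.9848
  joint[1] = (0.0000, 0.0000) + 11.6 * (-0.1736, 0.9848) = (0.0000 + -2.0143, 0.0000 + 11.4238) = (-2.0143, 11.4238)
link 1: phi[1] = 100 + 175 = 275 deg
  cos(275 deg) = 0.0872, sin(275 deg) = -0.9962
  joint[2] = (-2.0143, 11.4238) + 8.8 * (0.0872, -0.9962) = (-2.0143 + 0.7670, 11.4238 + -8.7665) = (-1.2473, 2.6573)
End effector: (-1.2473, 2.6573)

Answer: -1.2473 2.6573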